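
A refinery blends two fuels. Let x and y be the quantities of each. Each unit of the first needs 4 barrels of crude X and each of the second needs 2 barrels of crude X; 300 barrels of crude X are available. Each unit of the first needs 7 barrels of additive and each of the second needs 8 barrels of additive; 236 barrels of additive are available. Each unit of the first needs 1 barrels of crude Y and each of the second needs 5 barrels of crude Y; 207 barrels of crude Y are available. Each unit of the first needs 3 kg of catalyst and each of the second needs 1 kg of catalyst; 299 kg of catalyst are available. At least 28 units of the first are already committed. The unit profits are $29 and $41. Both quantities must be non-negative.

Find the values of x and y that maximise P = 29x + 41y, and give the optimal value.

x = 28, y = 5, maximum P = 1017

Feasible corners and P = 29x + 41y:
  (236/7, 0) → P = 6844/7
  (28, 0) → P = 812
  (28, 5) → P = 1017

The optimum lies where 7x + 8y = 236 and x = 28.
Solving simultaneously gives x = 28, y = 5.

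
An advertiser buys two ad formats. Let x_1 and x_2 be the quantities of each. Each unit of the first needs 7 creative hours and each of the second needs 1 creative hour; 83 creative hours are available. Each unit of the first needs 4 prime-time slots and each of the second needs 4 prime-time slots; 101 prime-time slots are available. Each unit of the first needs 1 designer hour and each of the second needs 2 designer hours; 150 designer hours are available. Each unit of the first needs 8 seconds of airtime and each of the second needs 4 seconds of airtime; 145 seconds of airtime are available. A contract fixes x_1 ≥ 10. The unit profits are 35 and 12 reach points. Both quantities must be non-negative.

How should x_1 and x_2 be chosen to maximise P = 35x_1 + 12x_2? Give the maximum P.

x_1 = 10, x_2 = 13, maximum P = 506

Feasible corners and P = 35x_1 + 12x_2:
  (83/7, 0) → P = 415
  (10, 0) → P = 350
  (10, 13) → P = 506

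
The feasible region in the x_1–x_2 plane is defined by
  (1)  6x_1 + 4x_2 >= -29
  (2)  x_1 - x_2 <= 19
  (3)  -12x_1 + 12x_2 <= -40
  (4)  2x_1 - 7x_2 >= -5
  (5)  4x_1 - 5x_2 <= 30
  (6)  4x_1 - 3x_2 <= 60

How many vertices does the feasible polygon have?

4

Pairwise boundary intersections that survive every other constraint:
  (-47/30, -49/10)
  (-25/46, -148/23)
  (17/3, 7/3)
  (235/18, 40/9)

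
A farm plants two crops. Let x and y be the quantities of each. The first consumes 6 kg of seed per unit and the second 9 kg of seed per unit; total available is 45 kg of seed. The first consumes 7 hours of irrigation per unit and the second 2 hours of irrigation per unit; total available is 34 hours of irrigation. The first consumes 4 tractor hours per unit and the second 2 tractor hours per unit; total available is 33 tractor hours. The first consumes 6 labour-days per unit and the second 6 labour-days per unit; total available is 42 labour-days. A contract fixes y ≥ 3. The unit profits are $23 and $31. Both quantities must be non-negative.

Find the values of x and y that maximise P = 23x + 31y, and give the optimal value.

x = 3, y = 3, maximum P = 162

Extreme points and P = 23x + 31y:
  (0, 5) → P = 155
  (0, 3) → P = 93
  (3, 3) → P = 162

At the optimal vertex, 6x + 9y = 45 and y = 3.
Solving simultaneously gives x = 3, y = 3.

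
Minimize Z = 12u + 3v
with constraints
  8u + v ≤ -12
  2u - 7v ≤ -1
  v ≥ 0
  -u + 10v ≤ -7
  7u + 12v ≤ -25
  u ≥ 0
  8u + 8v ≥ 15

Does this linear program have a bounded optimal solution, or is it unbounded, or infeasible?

The boundaries u = 0 and 8u + 8v = 15 meet at (0, 15/8), but that point violates 8u + v ≤ -12. Every candidate vertex is excluded by some other constraint, so the feasible region is empty.

infeasible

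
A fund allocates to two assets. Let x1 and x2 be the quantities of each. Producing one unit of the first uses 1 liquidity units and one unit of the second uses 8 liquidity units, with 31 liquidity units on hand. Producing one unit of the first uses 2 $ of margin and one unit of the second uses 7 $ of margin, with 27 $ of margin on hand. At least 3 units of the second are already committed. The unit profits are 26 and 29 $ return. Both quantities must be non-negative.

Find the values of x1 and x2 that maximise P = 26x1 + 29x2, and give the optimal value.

x1 = 3, x2 = 3, maximum P = 165

Corner points and P = 26x1 + 29x2:
  (0, 27/7) → P = 783/7
  (0, 3) → P = 87
  (3, 3) → P = 165

The optimum lies where 2x1 + 7x2 = 27 and x2 = 3.
Solving simultaneously gives x1 = 3, x2 = 3.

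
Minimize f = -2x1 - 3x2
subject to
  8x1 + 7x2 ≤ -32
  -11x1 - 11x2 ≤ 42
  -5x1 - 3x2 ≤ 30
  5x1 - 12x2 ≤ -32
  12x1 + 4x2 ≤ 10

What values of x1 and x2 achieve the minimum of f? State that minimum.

x1 = -114/11, x2 = 80/11, minimum f = -12/11

Vertices and f = -2x1 - 3x2:
  (-58/11, 16/11) → f = 68/11
  (-114/11, 80/11) → f = -12/11
  (-102/11, 60/11) → f = 24/11

The binding constraints are 8x1 + 7x2 = -32 and -5x1 - 3x2 = 30.
Solving simultaneously gives x1 = -114/11, x2 = 80/11.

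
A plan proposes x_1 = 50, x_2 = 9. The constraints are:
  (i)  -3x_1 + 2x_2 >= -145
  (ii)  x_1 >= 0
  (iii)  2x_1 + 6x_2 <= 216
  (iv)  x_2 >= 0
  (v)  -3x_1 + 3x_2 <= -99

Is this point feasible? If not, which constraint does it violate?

(i): -132 ≥ -145 ✓
(ii): 50 ≥ 0 ✓
(iii): 154 ≤ 216 ✓
(iv): 9 ≥ 0 ✓
(v): -123 ≤ -99 ✓

feasible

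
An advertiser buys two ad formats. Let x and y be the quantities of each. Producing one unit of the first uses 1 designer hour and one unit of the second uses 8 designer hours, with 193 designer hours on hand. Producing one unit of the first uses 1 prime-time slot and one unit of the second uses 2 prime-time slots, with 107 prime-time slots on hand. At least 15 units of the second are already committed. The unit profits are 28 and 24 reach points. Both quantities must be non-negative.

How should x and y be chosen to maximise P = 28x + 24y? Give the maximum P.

x = 73, y = 15, maximum P = 2404

Feasible corners and P = 28x + 24y:
  (0, 193/8) → P = 579
  (0, 15) → P = 360
  (73, 15) → P = 2404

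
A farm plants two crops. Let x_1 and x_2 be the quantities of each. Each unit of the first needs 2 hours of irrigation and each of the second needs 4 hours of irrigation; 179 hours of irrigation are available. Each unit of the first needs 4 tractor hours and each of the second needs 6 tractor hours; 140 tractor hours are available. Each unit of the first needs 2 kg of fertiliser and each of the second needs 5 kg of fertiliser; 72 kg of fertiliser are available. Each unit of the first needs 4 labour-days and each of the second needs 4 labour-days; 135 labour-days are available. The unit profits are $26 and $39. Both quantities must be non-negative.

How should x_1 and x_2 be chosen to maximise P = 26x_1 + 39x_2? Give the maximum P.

Vertices and P = 26x_1 + 39x_2:
  (0, 0) → P = 0
  (0, 72/5) → P = 2808/5
  (135/4, 0) → P = 1755/2
  (129/4, 3/2) → P = 897

x_1 = 129/4, x_2 = 3/2, maximum P = 897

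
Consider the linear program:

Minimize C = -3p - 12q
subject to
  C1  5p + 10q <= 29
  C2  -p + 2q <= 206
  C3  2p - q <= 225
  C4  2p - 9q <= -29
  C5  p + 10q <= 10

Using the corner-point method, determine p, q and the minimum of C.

The optimum lies where 2p - 9q = -29 and p + 10q = 10.
Solving simultaneously gives p = -200/29, q = 49/29.

p = -200/29, q = 49/29, minimum C = 12/29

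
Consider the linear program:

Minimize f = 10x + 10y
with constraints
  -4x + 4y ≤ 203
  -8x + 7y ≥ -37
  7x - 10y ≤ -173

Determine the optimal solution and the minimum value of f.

x = -223/2, y = -243/4, minimum f = -3445/2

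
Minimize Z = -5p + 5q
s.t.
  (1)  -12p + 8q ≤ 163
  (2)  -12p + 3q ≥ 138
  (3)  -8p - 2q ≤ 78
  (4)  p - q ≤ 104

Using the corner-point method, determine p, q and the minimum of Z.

p = -85/8, q = 7/2, minimum Z = 565/8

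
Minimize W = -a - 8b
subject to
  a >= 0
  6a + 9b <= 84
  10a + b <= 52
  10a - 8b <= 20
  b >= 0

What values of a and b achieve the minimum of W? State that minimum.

Corner points and W = -a - 8b:
  (0, 28/3) → W = -224/3
  (0, 0) → W = 0
  (32/7, 44/7) → W = -384/7
  (218/45, 32/9) → W = -1498/45
  (2, 0) → W = -2

a = 0, b = 28/3, minimum W = -224/3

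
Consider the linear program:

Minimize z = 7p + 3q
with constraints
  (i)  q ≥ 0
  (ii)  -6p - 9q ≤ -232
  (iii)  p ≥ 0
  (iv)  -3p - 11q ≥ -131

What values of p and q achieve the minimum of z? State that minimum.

p = 1373/39, q = 30/13, minimum z = 9881/39

The binding constraints are -6p - 9q = -232 and -3p - 11q = -131.
Solving simultaneously gives p = 1373/39, q = 30/13.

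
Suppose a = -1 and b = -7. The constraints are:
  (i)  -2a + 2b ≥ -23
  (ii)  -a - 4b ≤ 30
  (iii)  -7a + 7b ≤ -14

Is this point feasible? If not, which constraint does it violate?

feasible

(i): -12 ≥ -23 ✓
(ii): 29 ≤ 30 ✓
(iii): -42 ≤ -14 ✓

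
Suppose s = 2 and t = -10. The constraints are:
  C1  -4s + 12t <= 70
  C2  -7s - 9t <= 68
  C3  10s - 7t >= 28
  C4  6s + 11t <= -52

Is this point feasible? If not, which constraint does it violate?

not feasible — violates C2

Constraint C2: -7s - 9t = 76, which is not ≤ 68. All other constraints are satisfied.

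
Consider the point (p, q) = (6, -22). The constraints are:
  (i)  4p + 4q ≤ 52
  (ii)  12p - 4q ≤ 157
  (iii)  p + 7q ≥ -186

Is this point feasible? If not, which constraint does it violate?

not feasible — violates (ii)

Constraint (ii): 12p - 4q = 160, which is not ≤ 157. All other constraints are satisfied.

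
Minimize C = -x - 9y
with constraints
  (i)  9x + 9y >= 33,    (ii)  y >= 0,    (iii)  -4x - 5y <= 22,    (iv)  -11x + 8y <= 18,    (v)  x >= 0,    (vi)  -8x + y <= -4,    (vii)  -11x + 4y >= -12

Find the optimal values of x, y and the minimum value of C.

x = 42/11, y = 15/2, minimum C = -1569/22

Feasible corners and C = -x - 9y:
  (23/27, 76/27) → C = -707/27
  (16/9, 17/9) → C = -169/9
  (50/53, 188/53) → C = -1742/53
  (42/11, 15/2) → C = -1569/22

The optimum lies where -11x + 8y = 18 and -11x + 4y = -12.
Solving simultaneously gives x = 42/11, y = 15/2.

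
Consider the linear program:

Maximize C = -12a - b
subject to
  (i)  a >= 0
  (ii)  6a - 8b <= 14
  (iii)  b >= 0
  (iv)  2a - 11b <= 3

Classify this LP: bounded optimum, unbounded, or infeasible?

Corner points and C = -12a - b:
  (0, 0) → C = 0
  (13/5, 1/5) → C = -157/5
  (3/2, 0) → C = -18
The feasible region has finitely many vertices and no improving ray; the maximum is 0 at (0, 0).

bounded optimum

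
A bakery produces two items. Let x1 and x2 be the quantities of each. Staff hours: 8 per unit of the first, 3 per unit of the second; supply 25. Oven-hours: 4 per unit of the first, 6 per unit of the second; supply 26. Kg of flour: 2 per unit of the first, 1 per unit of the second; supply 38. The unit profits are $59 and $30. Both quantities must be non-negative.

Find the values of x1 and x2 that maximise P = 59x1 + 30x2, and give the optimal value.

x1 = 2, x2 = 3, maximum P = 208

Extreme points and P = 59x1 + 30x2:
  (0, 0) → P = 0
  (0, 13/3) → P = 130
  (25/8, 0) → P = 1475/8
  (2, 3) → P = 208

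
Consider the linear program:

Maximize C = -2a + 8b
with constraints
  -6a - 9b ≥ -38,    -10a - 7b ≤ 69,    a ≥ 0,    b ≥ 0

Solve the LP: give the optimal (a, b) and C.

a = 0, b = 38/9, maximum C = 304/9

Corner points and C = -2a + 8b:
  (0, 38/9) → C = 304/9
  (19/3, 0) → C = -38/3
  (0, 0) → C = 0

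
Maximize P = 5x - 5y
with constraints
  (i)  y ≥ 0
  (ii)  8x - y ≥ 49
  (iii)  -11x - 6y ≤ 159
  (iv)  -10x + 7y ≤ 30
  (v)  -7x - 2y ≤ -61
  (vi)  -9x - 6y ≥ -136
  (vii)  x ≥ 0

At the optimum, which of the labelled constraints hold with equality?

(i) and (vi)

Feasible corners and P = 5x - 5y:
  (61/7, 0) → P = 305/7
  (136/9, 0) → P = 680/9
  (159/23, 145/23) → P = 70/23
  (430/57, 647/57) → P = -1085/57

The maximum is at (136/9, 0). Substituting into each constraint, equality holds for (i) and (vi); the remaining constraints have slack.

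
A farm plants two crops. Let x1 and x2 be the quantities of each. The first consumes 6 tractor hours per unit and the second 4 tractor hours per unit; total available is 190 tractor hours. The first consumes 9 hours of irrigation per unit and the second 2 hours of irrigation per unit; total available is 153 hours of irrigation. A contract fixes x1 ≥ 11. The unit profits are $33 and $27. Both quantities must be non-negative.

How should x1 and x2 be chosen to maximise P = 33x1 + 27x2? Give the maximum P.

x1 = 11, x2 = 27, maximum P = 1092

Extreme points and P = 33x1 + 27x2:
  (17, 0) → P = 561
  (11, 0) → P = 363
  (11, 27) → P = 1092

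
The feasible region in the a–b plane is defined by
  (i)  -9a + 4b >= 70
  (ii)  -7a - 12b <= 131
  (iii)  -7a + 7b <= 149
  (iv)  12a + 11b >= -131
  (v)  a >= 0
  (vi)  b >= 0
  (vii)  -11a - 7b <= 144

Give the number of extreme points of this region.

3

Pairwise boundary intersections that survive every other constraint:
  (106/35, 851/35)
  (0, 35/2)
  (0, 149/7)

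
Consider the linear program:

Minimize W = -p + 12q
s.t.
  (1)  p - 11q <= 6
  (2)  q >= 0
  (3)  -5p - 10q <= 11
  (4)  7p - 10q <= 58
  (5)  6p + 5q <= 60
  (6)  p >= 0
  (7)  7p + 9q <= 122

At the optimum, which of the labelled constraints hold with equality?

(1) and (2)

Corner points and W = -p + 12q:
  (6, 0) → W = -6
  (578/67, 16/67) → W = -386/67
  (0, 0) → W = 0
  (178/19, 72/95) → W = -26/95
  (0, 12) → W = 144

The minimum is at (6, 0). Substituting into each constraint, equality holds for (1) and (2); the remaining constraints have slack.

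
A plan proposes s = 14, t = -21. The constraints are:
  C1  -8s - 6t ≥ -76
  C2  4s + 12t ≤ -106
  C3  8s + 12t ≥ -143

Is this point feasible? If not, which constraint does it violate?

C1: 14 ≥ -76 ✓
C2: -196 ≤ -106 ✓
C3: -140 ≥ -143 ✓

feasible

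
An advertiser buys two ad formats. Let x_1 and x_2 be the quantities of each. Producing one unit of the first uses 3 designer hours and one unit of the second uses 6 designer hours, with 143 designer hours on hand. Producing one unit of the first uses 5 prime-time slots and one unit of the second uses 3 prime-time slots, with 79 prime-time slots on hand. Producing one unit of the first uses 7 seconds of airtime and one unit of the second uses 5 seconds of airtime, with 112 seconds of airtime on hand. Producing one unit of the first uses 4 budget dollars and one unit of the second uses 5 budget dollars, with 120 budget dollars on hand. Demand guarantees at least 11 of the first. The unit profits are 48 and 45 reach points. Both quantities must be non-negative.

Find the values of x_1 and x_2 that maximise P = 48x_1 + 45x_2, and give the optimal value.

x_1 = 11, x_2 = 7, maximum P = 843

Vertices and P = 48x_1 + 45x_2:
  (79/5, 0) → P = 3792/5
  (11, 0) → P = 528
  (59/4, 7/4) → P = 3147/4
  (11, 7) → P = 843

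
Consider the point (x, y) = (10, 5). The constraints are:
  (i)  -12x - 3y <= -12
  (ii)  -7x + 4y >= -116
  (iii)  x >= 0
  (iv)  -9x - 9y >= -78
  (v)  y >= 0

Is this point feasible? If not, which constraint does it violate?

Constraint (iv): -9x - 9y = -135, which is not ≥ -78. All other constraints are satisfied.

not feasible — violates (iv)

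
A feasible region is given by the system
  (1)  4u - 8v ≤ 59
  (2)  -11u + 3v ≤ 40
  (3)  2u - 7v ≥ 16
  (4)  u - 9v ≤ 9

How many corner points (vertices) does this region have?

Pairwise boundary intersections that survive every other constraint:
  (95/4, 9/2)
  (459/28, 23/28)
  (81/11, -2/11)

3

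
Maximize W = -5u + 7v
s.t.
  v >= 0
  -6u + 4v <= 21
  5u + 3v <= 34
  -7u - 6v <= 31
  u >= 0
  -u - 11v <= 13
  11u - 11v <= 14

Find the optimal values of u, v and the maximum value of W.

u = 73/38, v = 309/38, maximum W = 899/19

Vertices and W = -5u + 7v:
  (0, 0) → W = 0
  (14/11, 0) → W = -70/11
  (73/38, 309/38) → W = 899/19
  (0, 21/4) → W = 147/4
  (52/11, 38/11) → W = 6/11

The optimum lies where -6u + 4v = 21 and 5u + 3v = 34.
Solving simultaneously gives u = 73/38, v = 309/38.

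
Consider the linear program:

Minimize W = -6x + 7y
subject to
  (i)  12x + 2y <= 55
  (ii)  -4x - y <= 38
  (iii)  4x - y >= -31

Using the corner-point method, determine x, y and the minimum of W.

x = 131/4, y = -169, minimum W = -2759/2

The binding constraints are 12x + 2y = 55 and -4x - y = 38.
Solving simultaneously gives x = 131/4, y = -169.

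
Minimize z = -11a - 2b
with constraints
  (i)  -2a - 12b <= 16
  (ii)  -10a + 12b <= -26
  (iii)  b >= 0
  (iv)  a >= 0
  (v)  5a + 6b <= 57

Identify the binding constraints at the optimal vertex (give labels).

(iii) and (v)

Vertices and z = -11a - 2b:
  (13/5, 0) → z = -143/5
  (7, 11/3) → z = -253/3
  (57/5, 0) → z = -627/5

The minimum is at (57/5, 0). Substituting into each constraint, equality holds for (iii) and (v); the remaining constraints have slack.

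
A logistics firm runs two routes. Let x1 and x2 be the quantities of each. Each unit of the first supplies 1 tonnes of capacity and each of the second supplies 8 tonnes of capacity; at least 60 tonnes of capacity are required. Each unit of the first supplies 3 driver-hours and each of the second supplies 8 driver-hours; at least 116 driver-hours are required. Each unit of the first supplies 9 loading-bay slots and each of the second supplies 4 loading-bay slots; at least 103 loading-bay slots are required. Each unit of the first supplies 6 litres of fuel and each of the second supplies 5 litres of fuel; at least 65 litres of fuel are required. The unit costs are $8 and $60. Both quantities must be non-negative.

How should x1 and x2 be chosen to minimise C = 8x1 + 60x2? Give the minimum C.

Extreme points and C = 8x1 + 60x2:
  (0, 103/4) → C = 1545
  (60, 0) → C = 480
  (28, 4) → C = 464
  (6, 49/4) → C = 783
The feasible region is unbounded (it extends along (0, 1), (1, 0)), but C strictly increases along every unbounded feasible direction, so there is no improving ray and the minimum is attained at a vertex.

The optimum lies where x1 + 8x2 = 60 and 3x1 + 8x2 = 116.
Solving simultaneously gives x1 = 28, x2 = 4.

x1 = 28, x2 = 4, minimum C = 464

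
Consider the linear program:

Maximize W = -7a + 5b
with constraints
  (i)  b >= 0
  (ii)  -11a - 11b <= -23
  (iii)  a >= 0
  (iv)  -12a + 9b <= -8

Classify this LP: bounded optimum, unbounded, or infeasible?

Feasible corners and W = -7a + 5b:
  (23/11, 0) → W = -161/11
  (295/231, 188/231) → W = -375/77
The feasible region has finitely many vertices and no improving ray; the maximum is -375/77 at (295/231, 188/231).

bounded optimum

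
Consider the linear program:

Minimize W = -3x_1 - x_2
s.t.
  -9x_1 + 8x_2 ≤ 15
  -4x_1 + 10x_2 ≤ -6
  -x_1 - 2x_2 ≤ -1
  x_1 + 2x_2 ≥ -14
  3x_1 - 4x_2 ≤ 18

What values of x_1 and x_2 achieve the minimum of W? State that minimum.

x_1 = 78/7, x_2 = 27/7, minimum W = -261/7

The optimum lies where -4x_1 + 10x_2 = -6 and 3x_1 - 4x_2 = 18.
Solving simultaneously gives x_1 = 78/7, x_2 = 27/7.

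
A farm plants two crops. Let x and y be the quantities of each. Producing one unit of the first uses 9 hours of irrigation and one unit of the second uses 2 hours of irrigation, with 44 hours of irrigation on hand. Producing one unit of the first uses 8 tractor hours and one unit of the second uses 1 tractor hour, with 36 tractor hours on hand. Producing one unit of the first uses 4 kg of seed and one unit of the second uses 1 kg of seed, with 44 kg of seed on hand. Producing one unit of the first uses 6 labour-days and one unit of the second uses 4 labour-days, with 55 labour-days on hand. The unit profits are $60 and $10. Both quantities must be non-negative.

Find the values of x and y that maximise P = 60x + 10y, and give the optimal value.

x = 4, y = 4, maximum P = 280

Vertices and P = 60x + 10y:
  (0, 0) → P = 0
  (0, 55/4) → P = 275/2
  (9/2, 0) → P = 270
  (4, 4) → P = 280
  (11/4, 77/8) → P = 1045/4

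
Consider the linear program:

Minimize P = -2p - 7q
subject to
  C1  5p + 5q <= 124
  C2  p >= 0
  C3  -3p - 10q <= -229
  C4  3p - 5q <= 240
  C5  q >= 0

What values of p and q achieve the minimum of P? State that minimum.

p = 0, q = 124/5, minimum P = -868/5

Feasible corners and P = -2p - 7q:
  (0, 124/5) → P = -868/5
  (19/7, 773/35) → P = -5601/35
  (0, 229/10) → P = -1603/10

The binding constraints are 5p + 5q = 124 and p = 0.
Solving simultaneously gives p = 0, q = 124/5.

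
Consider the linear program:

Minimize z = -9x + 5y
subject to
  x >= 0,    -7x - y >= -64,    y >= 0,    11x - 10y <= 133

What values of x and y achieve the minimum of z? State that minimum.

x = 64/7, y = 0, minimum z = -576/7

The binding constraints are -7x - y = -64 and y = 0.
Solving simultaneously gives x = 64/7, y = 0.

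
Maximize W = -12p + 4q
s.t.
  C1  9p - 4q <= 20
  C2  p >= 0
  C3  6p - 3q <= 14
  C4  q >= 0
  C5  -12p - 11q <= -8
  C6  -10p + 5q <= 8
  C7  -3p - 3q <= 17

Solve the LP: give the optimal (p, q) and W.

Vertices and W = -12p + 4q:
  (20/9, 0) → W = -80/3
  (132/5, 272/5) → W = -496/5
  (0, 8/11) → W = 32/11
  (0, 8/5) → W = 32/5
  (2/3, 0) → W = -8

The optimum lies where p = 0 and -10p + 5q = 8.
Solving simultaneously gives p = 0, q = 8/5.

p = 0, q = 8/5, maximum W = 32/5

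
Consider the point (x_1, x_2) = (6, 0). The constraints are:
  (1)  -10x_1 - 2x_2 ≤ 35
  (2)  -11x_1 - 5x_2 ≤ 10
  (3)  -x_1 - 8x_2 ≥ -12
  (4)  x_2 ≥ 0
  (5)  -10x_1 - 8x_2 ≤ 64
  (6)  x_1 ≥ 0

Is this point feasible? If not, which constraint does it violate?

feasible

(1): -60 ≤ 35 ✓
(2): -66 ≤ 10 ✓
(3): -6 ≥ -12 ✓
(4): 0 ≥ 0 ✓
(5): -60 ≤ 64 ✓
(6): 6 ≥ 0 ✓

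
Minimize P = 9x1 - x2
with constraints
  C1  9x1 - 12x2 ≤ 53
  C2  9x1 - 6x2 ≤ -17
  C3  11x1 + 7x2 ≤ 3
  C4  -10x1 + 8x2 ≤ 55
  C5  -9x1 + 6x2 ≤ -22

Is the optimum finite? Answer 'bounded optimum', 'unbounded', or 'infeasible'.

infeasible

Constraints 9x1 - 6x2 ≤ -17 and -9x1 + 6x2 ≤ -22 have parallel boundaries but demand opposite sides — no point can satisfy both, so the region is empty.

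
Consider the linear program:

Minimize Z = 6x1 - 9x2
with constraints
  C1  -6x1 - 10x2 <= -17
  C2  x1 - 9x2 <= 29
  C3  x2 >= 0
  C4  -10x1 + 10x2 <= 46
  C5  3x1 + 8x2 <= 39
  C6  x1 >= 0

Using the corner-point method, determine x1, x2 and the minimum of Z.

Feasible corners and Z = 6x1 - 9x2:
  (17/6, 0) → Z = 17
  (0, 17/10) → Z = -153/10
  (13, 0) → Z = 78
  (1/5, 24/5) → Z = -42
  (0, 23/5) → Z = -207/5

The binding constraints are -10x1 + 10x2 = 46 and 3x1 + 8x2 = 39.
Solving simultaneously gives x1 = 1/5, x2 = 24/5.

x1 = 1/5, x2 = 24/5, minimum Z = -42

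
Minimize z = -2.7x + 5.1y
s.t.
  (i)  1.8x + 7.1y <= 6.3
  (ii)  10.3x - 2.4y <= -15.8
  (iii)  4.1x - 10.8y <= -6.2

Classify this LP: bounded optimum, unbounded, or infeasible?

Extreme points and z = -2.7x + 5.1y:
  (-9706/7745, 9333/7745) → z = 147609/15490
  (-1298/845, -23/2535) → z = 6931/1690
The feasible region has finitely many vertices and no improving ray; the minimum is 6931/1690 at (-1298/845, -23/2535).

bounded optimum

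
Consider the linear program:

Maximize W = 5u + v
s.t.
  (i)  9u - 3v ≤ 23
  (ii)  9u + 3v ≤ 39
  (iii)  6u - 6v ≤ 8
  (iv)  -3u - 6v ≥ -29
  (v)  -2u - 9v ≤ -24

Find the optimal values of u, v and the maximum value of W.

u = 31/9, v = 8/3, maximum W = 179/9

Extreme points and W = 5u + v:
  (31/9, 8/3) → W = 179/9
  (93/29, 170/87) → W = 1565/87
  (49/15, 16/5) → W = 293/15
The feasible region is unbounded (it extends along (-2, 1), (-9, 2)), but W strictly decreases along every unbounded feasible direction, so there is no improving ray and the maximum is attained at a vertex.

At the optimal vertex, 9u - 3v = 23 and 9u + 3v = 39.
Solving simultaneously gives u = 31/9, v = 8/3.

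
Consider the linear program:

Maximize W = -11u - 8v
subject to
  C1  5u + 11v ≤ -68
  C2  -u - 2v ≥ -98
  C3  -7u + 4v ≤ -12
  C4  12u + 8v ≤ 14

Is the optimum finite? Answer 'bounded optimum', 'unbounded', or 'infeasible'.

unbounded

From the feasible point (-140/97, -536/97), moving in the direction (8, -12) keeps every constraint satisfied while W increases without bound.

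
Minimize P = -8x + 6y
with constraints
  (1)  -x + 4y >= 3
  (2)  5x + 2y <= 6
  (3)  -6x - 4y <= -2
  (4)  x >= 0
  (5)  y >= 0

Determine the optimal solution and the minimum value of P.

x = 9/11, y = 21/22, minimum P = -9/11

Feasible corners and P = -8x + 6y:
  (9/11, 21/22) → P = -9/11
  (0, 3/4) → P = 9/2
  (0, 3) → P = 18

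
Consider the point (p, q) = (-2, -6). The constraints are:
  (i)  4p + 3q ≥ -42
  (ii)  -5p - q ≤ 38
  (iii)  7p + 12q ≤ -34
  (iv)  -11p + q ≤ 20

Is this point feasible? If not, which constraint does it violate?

feasible

(i): -26 ≥ -42 ✓
(ii): 16 ≤ 38 ✓
(iii): -86 ≤ -34 ✓
(iv): 16 ≤ 20 ✓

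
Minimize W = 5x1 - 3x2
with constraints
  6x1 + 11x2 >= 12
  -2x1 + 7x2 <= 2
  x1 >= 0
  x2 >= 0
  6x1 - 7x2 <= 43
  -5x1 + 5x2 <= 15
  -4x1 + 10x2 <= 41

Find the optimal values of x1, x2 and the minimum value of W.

x1 = 31/32, x2 = 9/16, minimum W = 101/32

Vertices and W = 5x1 - 3x2:
  (31/32, 9/16) → W = 101/32
  (2, 0) → W = 10
  (45/4, 7/2) → W = 183/4
  (43/6, 0) → W = 215/6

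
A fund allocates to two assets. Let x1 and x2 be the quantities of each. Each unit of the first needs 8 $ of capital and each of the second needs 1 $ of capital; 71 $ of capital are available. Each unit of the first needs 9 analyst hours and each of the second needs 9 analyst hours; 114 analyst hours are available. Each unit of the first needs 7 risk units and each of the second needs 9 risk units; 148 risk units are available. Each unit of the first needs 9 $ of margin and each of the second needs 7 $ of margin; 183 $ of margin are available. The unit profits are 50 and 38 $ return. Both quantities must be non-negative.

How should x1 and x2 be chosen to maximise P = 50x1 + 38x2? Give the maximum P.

x1 = 25/3, x2 = 13/3, maximum P = 1744/3

Corner points and P = 50x1 + 38x2:
  (0, 0) → P = 0
  (0, 38/3) → P = 1444/3
  (71/8, 0) → P = 1775/4
  (25/3, 13/3) → P = 1744/3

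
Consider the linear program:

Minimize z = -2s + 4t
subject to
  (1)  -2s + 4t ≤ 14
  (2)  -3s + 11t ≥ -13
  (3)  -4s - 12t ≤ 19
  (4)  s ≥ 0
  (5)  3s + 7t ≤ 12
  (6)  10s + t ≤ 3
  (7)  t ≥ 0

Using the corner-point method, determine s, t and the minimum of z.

s = 3/10, t = 0, minimum z = -3/5

Feasible corners and z = -2s + 4t:
  (0, 12/7) → z = 48/7
  (0, 0) → z = 0
  (9/67, 111/67) → z = 426/67
  (3/10, 0) → z = -3/5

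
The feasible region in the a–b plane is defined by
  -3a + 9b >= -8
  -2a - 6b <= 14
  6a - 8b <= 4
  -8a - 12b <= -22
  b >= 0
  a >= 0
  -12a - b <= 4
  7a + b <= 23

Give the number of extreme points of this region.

Pairwise boundary intersections that survive every other constraint:
  (28/17, 25/34)
  (94/31, 55/31)
  (0, 11/6)
  (0, 23)

4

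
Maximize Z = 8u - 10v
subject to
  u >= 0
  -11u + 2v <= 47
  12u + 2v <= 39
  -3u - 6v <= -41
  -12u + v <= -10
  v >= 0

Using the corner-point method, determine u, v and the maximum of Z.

Vertices and Z = 8u - 10v:
  (76/33, 125/22) → Z = -1267/33
  (59/36, 29/3) → Z = -752/9
  (101/75, 154/25) → Z = -3812/75

u = 76/33, v = 125/22, maximum Z = -1267/33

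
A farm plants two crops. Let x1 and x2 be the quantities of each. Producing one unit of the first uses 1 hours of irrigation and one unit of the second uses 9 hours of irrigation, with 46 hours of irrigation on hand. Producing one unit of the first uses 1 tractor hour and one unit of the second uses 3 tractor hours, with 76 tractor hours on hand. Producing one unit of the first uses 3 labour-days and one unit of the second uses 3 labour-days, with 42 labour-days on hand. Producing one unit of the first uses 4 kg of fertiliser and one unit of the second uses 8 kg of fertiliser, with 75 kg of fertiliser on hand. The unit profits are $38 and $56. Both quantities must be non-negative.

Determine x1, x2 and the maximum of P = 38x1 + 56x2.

x1 = 10, x2 = 4, maximum P = 604

Feasible corners and P = 38x1 + 56x2:
  (0, 0) → P = 0
  (0, 46/9) → P = 2576/9
  (14, 0) → P = 532
  (10, 4) → P = 604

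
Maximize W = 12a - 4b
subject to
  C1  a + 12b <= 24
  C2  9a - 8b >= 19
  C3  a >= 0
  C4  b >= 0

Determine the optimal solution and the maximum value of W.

a = 24, b = 0, maximum W = 288

Feasible corners and W = 12a - 4b:
  (105/29, 197/116) → W = 1063/29
  (24, 0) → W = 288
  (19/9, 0) → W = 76/3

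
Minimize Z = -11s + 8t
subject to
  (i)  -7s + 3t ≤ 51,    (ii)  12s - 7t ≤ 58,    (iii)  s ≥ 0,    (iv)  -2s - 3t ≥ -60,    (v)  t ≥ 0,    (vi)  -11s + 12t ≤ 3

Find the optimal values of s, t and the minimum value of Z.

s = 29/6, t = 0, minimum Z = -319/6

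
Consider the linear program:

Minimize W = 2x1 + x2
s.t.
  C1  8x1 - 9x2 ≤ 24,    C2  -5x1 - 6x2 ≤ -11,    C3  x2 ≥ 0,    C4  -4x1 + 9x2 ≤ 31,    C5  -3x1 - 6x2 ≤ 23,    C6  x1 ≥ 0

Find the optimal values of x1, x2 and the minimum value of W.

Vertices and W = 2x1 + x2:
  (3, 0) → W = 6
  (55/4, 86/9) → W = 667/18
  (11/5, 0) → W = 22/5
  (0, 11/6) → W = 11/6
  (0, 31/9) → W = 31/9

x1 = 0, x2 = 11/6, minimum W = 11/6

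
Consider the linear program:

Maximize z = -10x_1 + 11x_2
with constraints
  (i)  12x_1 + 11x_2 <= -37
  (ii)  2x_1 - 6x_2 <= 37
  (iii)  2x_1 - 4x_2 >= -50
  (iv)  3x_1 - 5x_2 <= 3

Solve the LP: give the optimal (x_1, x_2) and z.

x_1 = -112, x_2 = -87/2, maximum z = 1283/2

Vertices and z = -10x_1 + 11x_2:
  (-349/35, 263/35) → z = 6383/35
  (-152/93, -49/31) → z = -97/93
  (-112, -87/2) → z = 1283/2
  (-167/8, -105/8) → z = 515/8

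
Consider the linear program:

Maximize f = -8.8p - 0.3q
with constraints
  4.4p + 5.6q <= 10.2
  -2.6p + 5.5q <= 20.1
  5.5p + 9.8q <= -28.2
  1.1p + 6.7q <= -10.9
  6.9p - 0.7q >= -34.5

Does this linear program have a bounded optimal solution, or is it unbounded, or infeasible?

From the feasible point (921/44, -14.625), moving in the direction (-0.7, -6.9) keeps every constraint satisfied while f increases without bound.

unbounded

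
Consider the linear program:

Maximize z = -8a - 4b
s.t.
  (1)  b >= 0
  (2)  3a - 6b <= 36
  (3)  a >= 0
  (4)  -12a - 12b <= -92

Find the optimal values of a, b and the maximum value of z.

a = 0, b = 23/3, maximum z = -92/3

Feasible corners and z = -8a - 4b:
  (12, 0) → z = -96
  (23/3, 0) → z = -184/3
  (0, 23/3) → z = -92/3
The feasible region is unbounded (it extends along (0, 1), (2, 1)), but z strictly decreases along every unbounded feasible direction, so there is no improving ray and the maximum is attained at a vertex.

The optimum lies where a = 0 and -12a - 12b = -92.
Solving simultaneously gives a = 0, b = 23/3.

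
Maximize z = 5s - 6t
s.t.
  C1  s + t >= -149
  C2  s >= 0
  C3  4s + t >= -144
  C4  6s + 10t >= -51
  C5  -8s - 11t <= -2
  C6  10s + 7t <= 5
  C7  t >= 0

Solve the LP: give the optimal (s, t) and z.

s = 1/2, t = 0, maximum z = 5/2

Vertices and z = 5s - 6t:
  (0, 2/11) → z = -12/11
  (0, 5/7) → z = -30/7
  (1/4, 0) → z = 5/4
  (1/2, 0) → z = 5/2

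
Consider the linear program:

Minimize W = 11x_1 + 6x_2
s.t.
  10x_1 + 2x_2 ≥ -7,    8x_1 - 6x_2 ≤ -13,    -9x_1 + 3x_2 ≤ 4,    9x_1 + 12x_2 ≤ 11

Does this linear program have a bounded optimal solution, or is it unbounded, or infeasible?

The boundaries 10x_1 + 2x_2 = -7 and 8x_1 - 6x_2 = -13 meet at (-17/19, 37/38), but that point violates -9x_1 + 3x_2 ≤ 4. Every candidate vertex is excluded by some other constraint, so the feasible region is empty.

infeasible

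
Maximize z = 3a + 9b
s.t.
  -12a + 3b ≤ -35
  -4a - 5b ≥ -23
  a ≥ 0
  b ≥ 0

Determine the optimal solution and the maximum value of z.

a = 61/18, b = 17/9, maximum z = 163/6

Extreme points and z = 3a + 9b:
  (61/18, 17/9) → z = 163/6
  (35/12, 0) → z = 35/4
  (23/4, 0) → z = 69/4

At the optimal vertex, -12a + 3b = -35 and -4a - 5b = -23.
Solving simultaneously gives a = 61/18, b = 17/9.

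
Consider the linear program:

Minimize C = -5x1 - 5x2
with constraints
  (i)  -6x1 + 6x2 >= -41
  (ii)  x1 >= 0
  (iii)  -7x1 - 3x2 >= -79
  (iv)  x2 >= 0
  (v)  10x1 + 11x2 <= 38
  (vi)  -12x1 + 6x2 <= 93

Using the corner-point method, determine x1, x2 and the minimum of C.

x1 = 19/5, x2 = 0, minimum C = -19

Extreme points and C = -5x1 - 5x2:
  (0, 0) → C = 0
  (0, 38/11) → C = -190/11
  (19/5, 0) → C = -19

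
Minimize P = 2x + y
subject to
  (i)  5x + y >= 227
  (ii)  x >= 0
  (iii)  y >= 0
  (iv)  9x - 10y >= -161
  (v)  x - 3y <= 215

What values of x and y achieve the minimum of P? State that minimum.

x = 227/5, y = 0, minimum P = 454/5

Vertices and P = 2x + y:
  (227/5, 0) → P = 454/5
  (2109/59, 2848/59) → P = 7066/59
  (215, 0) → P = 430
The feasible region is unbounded (it extends along (10, 9), (3, 1)), but P strictly increases along every unbounded feasible direction, so there is no improving ray and the minimum is attained at a vertex.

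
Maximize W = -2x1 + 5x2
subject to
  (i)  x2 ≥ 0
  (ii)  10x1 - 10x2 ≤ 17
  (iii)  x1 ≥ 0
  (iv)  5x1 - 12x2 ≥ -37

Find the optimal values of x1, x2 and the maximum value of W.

At the optimal vertex, 10x1 - 10x2 = 17 and 5x1 - 12x2 = -37.
Solving simultaneously gives x1 = 41/5, x2 = 13/2.

x1 = 41/5, x2 = 13/2, maximum W = 161/10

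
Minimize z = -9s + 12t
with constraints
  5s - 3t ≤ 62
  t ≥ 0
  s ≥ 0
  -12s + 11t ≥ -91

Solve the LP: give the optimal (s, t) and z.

Feasible corners and z = -9s + 12t:
  (409/19, 289/19) → z = -213/19
  (0, 0) → z = 0
  (91/12, 0) → z = -273/4
The feasible region is unbounded (it extends along (0, 1), (3, 5)), but z strictly increases along every unbounded feasible direction, so there is no improving ray and the minimum is attained at a vertex.

s = 91/12, t = 0, minimum z = -273/4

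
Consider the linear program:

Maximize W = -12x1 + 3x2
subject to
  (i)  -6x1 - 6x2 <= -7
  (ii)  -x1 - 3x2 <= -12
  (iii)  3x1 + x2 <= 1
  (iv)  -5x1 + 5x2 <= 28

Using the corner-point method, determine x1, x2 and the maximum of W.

Vertices and W = -12x1 + 3x2:
  (-9/8, 35/8) → W = 213/8
  (-6/5, 22/5) → W = 138/5
  (-23/20, 89/20) → W = 543/20

The binding constraints are -x1 - 3x2 = -12 and -5x1 + 5x2 = 28.
Solving simultaneously gives x1 = -6/5, x2 = 22/5.

x1 = -6/5, x2 = 22/5, maximum W = 138/5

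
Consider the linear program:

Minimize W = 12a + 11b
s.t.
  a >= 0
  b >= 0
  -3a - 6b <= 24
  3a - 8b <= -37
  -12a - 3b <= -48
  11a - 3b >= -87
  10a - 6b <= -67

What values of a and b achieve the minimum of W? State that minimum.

Vertices and W = 12a + 11b:
  (0, 16) → W = 176
  (0, 29) → W = 319
  (29/34, 214/17) → W = 2528/17
The feasible region is unbounded (it extends along (3, 5), (3, 11)), but W strictly increases along every unbounded feasible direction, so there is no improving ray and the minimum is attained at a vertex.

a = 29/34, b = 214/17, minimum W = 2528/17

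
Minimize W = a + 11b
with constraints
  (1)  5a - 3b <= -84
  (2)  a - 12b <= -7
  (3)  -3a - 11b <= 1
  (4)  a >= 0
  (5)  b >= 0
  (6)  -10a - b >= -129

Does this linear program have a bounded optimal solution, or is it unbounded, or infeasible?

bounded optimum

Feasible corners and W = a + 11b:
  (0, 28) → W = 308
  (303/35, 297/7) → W = 16638/35
  (0, 129) → W = 1419
The feasible region has finitely many vertices and no improving ray; the minimum is 308 at (0, 28).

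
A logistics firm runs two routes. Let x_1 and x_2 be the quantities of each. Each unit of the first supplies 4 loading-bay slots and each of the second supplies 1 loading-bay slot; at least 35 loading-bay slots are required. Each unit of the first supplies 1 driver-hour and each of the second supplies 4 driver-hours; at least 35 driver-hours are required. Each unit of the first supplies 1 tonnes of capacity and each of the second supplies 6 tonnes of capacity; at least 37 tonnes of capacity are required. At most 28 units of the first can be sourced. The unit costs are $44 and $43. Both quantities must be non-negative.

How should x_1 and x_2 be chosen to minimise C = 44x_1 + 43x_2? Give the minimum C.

x_1 = 7, x_2 = 7, minimum C = 609

Feasible corners and C = 44x_1 + 43x_2:
  (0, 35) → C = 1505
  (7, 7) → C = 609
  (28, 7/4) → C = 5229/4
The feasible region is unbounded (it extends along (0, 1)), but C strictly increases along every unbounded feasible direction, so there is no improving ray and the minimum is attained at a vertex.

The optimum lies where 4x_1 + x_2 = 35 and x_1 + 4x_2 = 35.
Solving simultaneously gives x_1 = 7, x_2 = 7.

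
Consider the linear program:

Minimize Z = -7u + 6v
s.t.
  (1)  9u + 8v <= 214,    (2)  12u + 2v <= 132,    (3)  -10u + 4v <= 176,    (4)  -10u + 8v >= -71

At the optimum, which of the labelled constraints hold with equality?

Vertices and Z = -7u + 6v:
  (314/39, 230/13) → Z = 1942/39
  (-138/29, 931/29) → Z = 6552/29
  (599/58, 117/29) → Z = -2789/58
  (-423/10, -247/4) → Z = -372/5

The minimum is at (-423/10, -247/4). Substituting into each constraint, equality holds for (3) and (4); the remaining constraints have slack.

(3) and (4)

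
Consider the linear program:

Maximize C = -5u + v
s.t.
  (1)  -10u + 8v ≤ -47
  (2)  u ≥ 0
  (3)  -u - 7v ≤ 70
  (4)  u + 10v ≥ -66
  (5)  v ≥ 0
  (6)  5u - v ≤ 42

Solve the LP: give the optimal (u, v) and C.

Corner points and C = -5u + v:
  (47/10, 0) → C = -47/2
  (289/30, 37/6) → C = -42
  (42/5, 0) → C = -42

The optimum lies where -10u + 8v = -47 and v = 0.
Solving simultaneously gives u = 47/10, v = 0.

u = 47/10, v = 0, maximum C = -47/2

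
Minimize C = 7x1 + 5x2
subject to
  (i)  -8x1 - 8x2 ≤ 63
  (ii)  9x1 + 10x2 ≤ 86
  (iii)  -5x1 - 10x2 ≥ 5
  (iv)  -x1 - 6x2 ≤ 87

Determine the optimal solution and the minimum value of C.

x1 = -59/4, x2 = 55/8, minimum C = -551/8

Vertices and C = 7x1 + 5x2:
  (-59/4, 55/8) → C = -551/8
  (159/20, -633/40) → C = -939/40
  (91/4, -95/8) → C = 799/8
  (63/2, -79/4) → C = 487/4

The optimum lies where -8x1 - 8x2 = 63 and -5x1 - 10x2 = 5.
Solving simultaneously gives x1 = -59/4, x2 = 55/8.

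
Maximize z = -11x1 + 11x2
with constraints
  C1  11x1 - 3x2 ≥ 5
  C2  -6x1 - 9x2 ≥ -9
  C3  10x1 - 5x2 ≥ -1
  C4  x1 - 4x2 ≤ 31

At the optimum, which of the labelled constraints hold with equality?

Corner points and z = -11x1 + 11x2:
  (8/13, 23/39) → z = -11/39
  (-73/41, -336/41) → z = -2893/41
  (105/11, -59/11) → z = -164

The maximum is at (8/13, 23/39). Substituting into each constraint, equality holds for C1 and C2; the remaining constraints have slack.

C1 and C2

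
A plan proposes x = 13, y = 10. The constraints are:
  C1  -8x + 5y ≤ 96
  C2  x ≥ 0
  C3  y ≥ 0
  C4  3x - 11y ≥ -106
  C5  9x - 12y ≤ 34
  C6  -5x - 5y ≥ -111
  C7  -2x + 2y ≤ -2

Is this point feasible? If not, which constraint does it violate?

Constraint C6: -5x - 5y = -115, which is not ≥ -111. All other constraints are satisfied.

not feasible — violates C6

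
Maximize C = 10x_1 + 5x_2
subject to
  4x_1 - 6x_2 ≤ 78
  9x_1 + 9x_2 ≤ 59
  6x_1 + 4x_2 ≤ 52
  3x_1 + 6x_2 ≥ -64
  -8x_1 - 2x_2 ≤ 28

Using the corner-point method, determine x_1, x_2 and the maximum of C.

Feasible corners and C = 10x_1 + 5x_2:
  (176/15, -233/45) → C = 823/9
  (2, -35/3) → C = -115/3
  (-185/27, 362/27) → C = -40/27
  (-20/21, -214/21) → C = -1270/21

The optimum lies where 4x_1 - 6x_2 = 78 and 9x_1 + 9x_2 = 59.
Solving simultaneously gives x_1 = 176/15, x_2 = -233/45.

x_1 = 176/15, x_2 = -233/45, maximum C = 823/9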